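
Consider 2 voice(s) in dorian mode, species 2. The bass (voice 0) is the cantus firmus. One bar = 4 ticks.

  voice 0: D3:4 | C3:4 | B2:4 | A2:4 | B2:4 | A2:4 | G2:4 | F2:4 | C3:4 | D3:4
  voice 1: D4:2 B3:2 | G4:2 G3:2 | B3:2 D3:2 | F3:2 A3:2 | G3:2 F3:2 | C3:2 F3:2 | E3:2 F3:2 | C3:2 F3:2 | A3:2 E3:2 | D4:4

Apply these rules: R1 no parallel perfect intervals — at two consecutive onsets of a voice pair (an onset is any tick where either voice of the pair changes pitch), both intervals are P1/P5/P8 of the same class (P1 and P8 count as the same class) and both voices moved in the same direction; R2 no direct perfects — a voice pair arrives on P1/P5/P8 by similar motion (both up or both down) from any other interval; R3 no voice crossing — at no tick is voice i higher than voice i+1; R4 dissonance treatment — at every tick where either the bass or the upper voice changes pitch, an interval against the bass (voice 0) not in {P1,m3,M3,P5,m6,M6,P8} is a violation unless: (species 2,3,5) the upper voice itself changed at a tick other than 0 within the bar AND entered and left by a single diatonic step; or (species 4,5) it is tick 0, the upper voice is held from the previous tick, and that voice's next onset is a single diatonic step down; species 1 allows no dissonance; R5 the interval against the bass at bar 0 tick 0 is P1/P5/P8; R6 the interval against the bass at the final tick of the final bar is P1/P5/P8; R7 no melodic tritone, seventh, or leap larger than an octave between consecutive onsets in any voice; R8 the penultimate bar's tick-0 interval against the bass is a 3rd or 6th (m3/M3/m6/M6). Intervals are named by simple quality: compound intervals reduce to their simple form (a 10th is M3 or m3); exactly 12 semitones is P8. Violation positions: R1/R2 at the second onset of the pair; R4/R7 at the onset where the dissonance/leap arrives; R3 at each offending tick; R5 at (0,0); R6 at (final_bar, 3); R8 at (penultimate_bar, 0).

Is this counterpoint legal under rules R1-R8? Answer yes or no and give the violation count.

bar 0: v0=D3 v1=D4 (P8)
bar 1: v0=C3 v1=G4 (P5)
bar 2: v0=B2 v1=B3 (P8)
bar 3: v0=A2 v1=F3 (m6)
bar 4: v0=B2 v1=G3 (m6)
bar 5: v0=A2 v1=C3 (m3)
bar 6: v0=G2 v1=E3 (M6)
bar 7: v0=F2 v1=C3 (P5)
bar 8: v0=C3 v1=A3 (M6)
bar 9: v0=D3 v1=D4 (P8)
  R4 @ bar4.2: B2/F3 TT untreated
  R4 @ bar6.2: G2/F3 m7 untreated
  R2 @ bar7.0: G2/F3 m7 -> F2/C3 P5 similar
  R2 @ bar9.0: C3/E3 M3 -> D3/D4 P8 similar
  R7 @ bar9.0: E3->D4 leap 10st

No (5 violations)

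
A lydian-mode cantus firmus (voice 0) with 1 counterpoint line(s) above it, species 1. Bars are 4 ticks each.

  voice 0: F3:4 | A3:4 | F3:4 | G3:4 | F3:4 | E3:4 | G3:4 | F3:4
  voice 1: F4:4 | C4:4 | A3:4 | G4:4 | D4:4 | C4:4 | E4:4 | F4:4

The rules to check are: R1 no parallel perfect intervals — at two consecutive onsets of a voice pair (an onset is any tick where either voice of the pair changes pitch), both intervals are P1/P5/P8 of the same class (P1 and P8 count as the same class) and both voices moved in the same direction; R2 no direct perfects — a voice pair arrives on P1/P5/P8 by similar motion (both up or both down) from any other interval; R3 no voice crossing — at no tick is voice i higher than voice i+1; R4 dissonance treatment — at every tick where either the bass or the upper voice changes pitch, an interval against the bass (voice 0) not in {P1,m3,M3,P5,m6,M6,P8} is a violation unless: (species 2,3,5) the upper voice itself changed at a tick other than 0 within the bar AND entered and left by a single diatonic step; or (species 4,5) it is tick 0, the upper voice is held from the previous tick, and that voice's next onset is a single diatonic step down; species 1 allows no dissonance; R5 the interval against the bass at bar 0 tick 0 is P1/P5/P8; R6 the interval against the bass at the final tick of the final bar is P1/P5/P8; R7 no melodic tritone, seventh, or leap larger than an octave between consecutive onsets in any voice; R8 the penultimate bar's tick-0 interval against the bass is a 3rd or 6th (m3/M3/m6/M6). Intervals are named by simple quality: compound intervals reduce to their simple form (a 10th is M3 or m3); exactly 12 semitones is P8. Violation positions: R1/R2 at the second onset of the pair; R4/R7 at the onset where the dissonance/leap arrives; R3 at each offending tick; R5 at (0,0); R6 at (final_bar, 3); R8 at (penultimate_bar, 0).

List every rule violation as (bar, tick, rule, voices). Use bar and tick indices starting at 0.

(3, 0, R2, (0, 1))
(3, 0, R7, (1,))

bar 0: v0=F3 v1=F4 downbeat P8
bar 1: v0=A3 v1=C4 downbeat m3
bar 2: v0=F3 v1=A3 downbeat M3
bar 3: v0=G3 v1=G4 downbeat P8
bar 4: v0=F3 v1=D4 downbeat M6
bar 5: v0=E3 v1=C4 downbeat m6
bar 6: v0=G3 v1=E4 downbeat M6
bar 7: v0=F3 v1=F4 downbeat P8
  -> R2 @ bar 3 tick 0 v(0, 1): F3/A3 M3 -> G3/G4 P8 similar
  -> R7 @ bar 3 tick 0 v(1,): A3->G4 leap 10st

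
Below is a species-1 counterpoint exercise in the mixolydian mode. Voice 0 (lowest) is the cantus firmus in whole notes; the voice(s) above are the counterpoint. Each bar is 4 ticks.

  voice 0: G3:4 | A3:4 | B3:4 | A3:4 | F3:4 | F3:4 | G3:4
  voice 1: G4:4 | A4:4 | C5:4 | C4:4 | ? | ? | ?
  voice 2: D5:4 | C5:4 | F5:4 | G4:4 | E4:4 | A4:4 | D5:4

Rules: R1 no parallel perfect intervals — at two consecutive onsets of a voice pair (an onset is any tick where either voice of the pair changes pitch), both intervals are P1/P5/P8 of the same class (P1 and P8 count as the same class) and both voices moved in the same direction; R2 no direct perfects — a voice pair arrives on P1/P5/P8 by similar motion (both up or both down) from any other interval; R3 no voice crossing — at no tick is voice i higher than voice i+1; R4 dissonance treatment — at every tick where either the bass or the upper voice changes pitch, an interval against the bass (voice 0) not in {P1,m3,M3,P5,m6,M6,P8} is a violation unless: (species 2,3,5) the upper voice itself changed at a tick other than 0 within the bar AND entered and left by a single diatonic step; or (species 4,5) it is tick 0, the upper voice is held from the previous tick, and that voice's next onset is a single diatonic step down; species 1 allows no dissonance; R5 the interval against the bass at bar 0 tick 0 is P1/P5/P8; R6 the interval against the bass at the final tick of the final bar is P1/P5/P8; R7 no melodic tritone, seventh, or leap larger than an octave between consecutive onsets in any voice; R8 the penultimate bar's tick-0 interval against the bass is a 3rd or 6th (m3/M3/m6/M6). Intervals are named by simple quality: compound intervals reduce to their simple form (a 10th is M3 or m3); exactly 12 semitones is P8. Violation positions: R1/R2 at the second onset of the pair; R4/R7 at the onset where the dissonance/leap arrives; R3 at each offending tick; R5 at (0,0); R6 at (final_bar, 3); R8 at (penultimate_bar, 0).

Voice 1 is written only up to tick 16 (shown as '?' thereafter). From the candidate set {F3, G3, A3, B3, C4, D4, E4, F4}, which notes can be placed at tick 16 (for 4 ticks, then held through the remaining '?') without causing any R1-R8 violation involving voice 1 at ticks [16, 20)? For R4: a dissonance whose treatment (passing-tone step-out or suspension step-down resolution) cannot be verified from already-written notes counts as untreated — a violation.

{C4, D4}

F3: violates R2
G3: violates R4
A3: violates R1
B3: violates R4
C4: legal
D4: legal
E4: violates R4
F4: violates R3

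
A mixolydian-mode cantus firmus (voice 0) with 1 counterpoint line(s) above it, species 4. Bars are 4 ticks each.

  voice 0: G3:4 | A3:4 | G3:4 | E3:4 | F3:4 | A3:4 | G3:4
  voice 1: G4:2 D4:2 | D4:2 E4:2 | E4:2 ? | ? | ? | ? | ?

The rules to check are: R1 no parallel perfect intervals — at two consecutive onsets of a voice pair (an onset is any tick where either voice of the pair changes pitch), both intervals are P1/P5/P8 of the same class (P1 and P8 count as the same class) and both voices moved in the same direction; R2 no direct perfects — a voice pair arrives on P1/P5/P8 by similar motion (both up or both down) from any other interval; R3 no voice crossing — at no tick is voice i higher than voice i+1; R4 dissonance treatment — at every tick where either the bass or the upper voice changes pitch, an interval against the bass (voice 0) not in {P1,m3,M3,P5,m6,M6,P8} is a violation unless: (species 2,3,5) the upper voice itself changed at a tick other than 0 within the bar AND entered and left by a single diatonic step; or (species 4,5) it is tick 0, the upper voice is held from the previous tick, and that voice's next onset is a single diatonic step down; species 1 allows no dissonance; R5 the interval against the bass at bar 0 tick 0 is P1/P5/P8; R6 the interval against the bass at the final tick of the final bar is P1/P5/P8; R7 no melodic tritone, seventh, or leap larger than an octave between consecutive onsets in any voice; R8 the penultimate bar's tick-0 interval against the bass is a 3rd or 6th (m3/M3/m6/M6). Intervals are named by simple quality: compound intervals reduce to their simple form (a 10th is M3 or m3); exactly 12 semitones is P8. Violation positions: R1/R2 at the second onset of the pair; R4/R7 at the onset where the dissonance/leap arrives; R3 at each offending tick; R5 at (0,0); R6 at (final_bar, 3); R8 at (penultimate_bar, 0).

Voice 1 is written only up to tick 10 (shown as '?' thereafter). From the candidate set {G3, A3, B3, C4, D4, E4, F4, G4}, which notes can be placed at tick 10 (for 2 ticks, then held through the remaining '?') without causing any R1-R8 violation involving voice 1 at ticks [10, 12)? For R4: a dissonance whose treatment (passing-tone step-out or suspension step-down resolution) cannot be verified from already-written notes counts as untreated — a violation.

{B3, D4, E4, G3, G4}

G3: legal
A3: violates R4
B3: legal
C4: violates R4
D4: legal
E4: legal
F4: violates R4
G4: legal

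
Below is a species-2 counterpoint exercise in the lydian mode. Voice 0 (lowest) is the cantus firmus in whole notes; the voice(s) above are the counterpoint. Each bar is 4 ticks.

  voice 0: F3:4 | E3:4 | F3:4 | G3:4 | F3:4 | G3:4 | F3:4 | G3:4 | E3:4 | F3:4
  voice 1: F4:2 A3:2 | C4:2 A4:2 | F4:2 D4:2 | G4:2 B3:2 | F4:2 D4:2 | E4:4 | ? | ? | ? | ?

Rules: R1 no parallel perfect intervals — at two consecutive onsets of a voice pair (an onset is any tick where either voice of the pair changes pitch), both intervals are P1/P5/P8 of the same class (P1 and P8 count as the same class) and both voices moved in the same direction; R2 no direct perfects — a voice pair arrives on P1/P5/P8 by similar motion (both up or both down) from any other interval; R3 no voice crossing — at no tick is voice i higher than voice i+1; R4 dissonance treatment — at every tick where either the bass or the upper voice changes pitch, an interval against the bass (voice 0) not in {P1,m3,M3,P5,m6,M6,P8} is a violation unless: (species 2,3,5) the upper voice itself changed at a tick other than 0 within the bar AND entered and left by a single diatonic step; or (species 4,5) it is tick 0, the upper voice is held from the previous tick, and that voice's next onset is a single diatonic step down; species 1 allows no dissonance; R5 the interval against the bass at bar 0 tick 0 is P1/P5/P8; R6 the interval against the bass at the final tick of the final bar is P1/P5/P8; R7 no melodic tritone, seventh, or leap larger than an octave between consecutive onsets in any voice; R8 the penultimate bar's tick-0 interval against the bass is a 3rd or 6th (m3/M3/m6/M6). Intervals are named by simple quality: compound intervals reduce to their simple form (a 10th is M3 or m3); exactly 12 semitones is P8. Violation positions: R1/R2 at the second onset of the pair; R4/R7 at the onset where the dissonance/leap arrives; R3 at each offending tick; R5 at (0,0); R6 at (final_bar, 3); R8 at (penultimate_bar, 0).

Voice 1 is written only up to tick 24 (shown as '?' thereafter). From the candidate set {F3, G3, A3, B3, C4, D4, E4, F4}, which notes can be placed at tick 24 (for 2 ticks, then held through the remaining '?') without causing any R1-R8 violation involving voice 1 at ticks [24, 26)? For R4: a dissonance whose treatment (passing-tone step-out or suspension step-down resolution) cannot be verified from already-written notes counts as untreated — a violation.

{A3, D4, F4}

F3: violates R2,R7
G3: violates R4
A3: legal
B3: violates R4
C4: violates R2
D4: legal
E4: violates R4
F4: legal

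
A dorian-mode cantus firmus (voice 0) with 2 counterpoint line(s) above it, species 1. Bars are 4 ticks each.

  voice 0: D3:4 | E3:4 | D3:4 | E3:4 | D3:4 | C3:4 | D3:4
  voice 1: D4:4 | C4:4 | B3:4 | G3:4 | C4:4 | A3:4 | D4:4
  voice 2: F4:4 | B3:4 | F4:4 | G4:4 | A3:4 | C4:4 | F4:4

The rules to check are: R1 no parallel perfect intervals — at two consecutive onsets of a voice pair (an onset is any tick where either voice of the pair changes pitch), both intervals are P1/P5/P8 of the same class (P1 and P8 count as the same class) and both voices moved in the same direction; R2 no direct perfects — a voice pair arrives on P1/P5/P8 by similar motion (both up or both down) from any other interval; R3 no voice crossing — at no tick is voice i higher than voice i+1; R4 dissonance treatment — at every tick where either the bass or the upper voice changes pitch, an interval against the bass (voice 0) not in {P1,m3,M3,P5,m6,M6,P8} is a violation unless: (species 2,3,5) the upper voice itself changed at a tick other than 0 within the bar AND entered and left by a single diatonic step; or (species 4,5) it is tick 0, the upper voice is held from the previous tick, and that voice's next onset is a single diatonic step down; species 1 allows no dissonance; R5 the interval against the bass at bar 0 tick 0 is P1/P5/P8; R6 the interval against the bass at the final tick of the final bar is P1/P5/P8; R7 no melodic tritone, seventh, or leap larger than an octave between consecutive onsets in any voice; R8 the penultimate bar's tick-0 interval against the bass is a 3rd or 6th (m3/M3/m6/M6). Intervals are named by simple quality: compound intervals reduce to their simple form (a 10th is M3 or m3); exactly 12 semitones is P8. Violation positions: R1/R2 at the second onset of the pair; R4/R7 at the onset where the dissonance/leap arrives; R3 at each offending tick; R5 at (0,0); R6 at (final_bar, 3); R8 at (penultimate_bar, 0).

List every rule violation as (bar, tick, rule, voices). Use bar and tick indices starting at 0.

(0, 0, R5, (0, 2))
(1, 0, R3, (1, 2))
(1, 0, R7, (2,))
(1, 1, R3, (1, 2))
(1, 2, R3, (1, 2))
(1, 3, R3, (1, 2))
(2, 0, R7, (2,))
(4, 0, R2, (0, 2))
(4, 0, R3, (1, 2))
(4, 0, R4, (0, 1))
(4, 0, R7, (2,))
(4, 1, R3, (1, 2))
(4, 2, R3, (1, 2))
(4, 3, R3, (1, 2))
(5, 0, R8, (0, 2))
(6, 0, R2, (0, 1))
(6, 3, R6, (0, 2))

bar 0: v0=D3 v1=D4 v2=F4 downbeat m3
bar 1: v0=E3 v1=C4 v2=B3 downbeat P5
bar 2: v0=D3 v1=B3 v2=F4 downbeat m3
bar 3: v0=E3 v1=G3 v2=G4 downbeat m3
bar 4: v0=D3 v1=C4 v2=A3 downbeat P5
bar 5: v0=C3 v1=A3 v2=C4 downbeat P8
bar 6: v0=D3 v1=D4 v2=F4 downbeat m3
  -> R5 @ bar 0 tick 0 v(0, 2): opens on m3
  -> R3 @ bar 1 tick 0 v(1, 2): C4 above B3
  -> R7 @ bar 1 tick 0 v(2,): F4->B3 leap 6st
  -> R3 @ bar 1 tick 1 v(1, 2): C4 above B3
  -> R3 @ bar 1 tick 2 v(1, 2): C4 above B3
  -> R3 @ bar 1 tick 3 v(1, 2): C4 above B3
  -> R7 @ bar 2 tick 0 v(2,): B3->F4 leap 6st
  -> R2 @ bar 4 tick 0 v(0, 2): E3/G4 m3 -> D3/A3 P5 similar
  -> R3 @ bar 4 tick 0 v(1, 2): C4 above A3
  -> R4 @ bar 4 tick 0 v(0, 1): D3/C4 m7 untreated
  -> R7 @ bar 4 tick 0 v(2,): G4->A3 leap 10st
  -> R3 @ bar 4 tick 1 v(1, 2): C4 above A3
  -> R3 @ bar 4 tick 2 v(1, 2): C4 above A3
  -> R3 @ bar 4 tick 3 v(1, 2): C4 above A3
  -> R8 @ bar 5 tick 0 v(0, 2): penult P8 not 3rd/6th
  -> R2 @ bar 6 tick 0 v(0, 1): C3/A3 M6 -> D3/D4 P8 similar
  -> R6 @ bar 6 tick 3 v(0, 2): closes on m3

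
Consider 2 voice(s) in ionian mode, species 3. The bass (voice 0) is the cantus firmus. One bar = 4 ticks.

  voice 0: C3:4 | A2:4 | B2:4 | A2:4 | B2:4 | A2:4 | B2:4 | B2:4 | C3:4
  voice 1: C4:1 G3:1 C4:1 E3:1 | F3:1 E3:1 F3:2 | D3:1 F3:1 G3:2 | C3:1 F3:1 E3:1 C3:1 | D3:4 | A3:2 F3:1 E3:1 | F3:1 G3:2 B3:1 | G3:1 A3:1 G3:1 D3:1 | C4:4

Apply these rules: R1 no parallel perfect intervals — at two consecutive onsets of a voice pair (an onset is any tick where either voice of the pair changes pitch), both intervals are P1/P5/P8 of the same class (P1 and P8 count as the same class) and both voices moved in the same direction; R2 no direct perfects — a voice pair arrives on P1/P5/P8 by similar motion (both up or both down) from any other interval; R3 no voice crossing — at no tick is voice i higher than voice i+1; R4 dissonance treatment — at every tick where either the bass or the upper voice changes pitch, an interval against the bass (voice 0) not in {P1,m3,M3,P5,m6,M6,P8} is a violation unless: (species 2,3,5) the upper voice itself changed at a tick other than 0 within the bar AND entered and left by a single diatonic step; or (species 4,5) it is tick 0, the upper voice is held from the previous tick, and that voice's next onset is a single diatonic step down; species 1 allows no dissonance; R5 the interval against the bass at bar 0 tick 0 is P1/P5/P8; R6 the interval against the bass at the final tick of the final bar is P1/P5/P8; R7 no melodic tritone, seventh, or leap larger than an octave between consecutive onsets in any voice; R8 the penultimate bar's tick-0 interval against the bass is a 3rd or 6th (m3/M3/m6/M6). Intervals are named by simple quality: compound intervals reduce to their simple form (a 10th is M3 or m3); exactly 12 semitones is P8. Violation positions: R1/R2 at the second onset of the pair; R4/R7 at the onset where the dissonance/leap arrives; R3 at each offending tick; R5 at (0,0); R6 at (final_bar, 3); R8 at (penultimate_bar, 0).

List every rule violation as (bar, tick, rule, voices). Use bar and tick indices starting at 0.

bar 0: v0=C3 v1=C4 downbeat P8
bar 1: v0=A2 v1=F3 downbeat m6
bar 2: v0=B2 v1=D3 downbeat m3
bar 3: v0=A2 v1=C3 downbeat m3
bar 4: v0=B2 v1=D3 downbeat m3
bar 5: v0=A2 v1=A3 downbeat P8
bar 6: v0=B2 v1=F3 downbeat TT
bar 7: v0=B2 v1=G3 downbeat m6
bar 8: v0=C3 v1=C4 downbeat P8
  -> R4 @ bar 2 tick 1 v(0, 1): B2/F3 TT untreated
  -> R4 @ bar 6 tick 0 v(0, 1): B2/F3 TT untreated
  -> R2 @ bar 8 tick 0 v(0, 1): B2/D3 m3 -> C3/C4 P8 similar
  -> R7 @ bar 8 tick 0 v(1,): D3->C4 leap 10st

(2, 1, R4, (0, 1))
(6, 0, R4, (0, 1))
(8, 0, R2, (0, 1))
(8, 0, R7, (1,))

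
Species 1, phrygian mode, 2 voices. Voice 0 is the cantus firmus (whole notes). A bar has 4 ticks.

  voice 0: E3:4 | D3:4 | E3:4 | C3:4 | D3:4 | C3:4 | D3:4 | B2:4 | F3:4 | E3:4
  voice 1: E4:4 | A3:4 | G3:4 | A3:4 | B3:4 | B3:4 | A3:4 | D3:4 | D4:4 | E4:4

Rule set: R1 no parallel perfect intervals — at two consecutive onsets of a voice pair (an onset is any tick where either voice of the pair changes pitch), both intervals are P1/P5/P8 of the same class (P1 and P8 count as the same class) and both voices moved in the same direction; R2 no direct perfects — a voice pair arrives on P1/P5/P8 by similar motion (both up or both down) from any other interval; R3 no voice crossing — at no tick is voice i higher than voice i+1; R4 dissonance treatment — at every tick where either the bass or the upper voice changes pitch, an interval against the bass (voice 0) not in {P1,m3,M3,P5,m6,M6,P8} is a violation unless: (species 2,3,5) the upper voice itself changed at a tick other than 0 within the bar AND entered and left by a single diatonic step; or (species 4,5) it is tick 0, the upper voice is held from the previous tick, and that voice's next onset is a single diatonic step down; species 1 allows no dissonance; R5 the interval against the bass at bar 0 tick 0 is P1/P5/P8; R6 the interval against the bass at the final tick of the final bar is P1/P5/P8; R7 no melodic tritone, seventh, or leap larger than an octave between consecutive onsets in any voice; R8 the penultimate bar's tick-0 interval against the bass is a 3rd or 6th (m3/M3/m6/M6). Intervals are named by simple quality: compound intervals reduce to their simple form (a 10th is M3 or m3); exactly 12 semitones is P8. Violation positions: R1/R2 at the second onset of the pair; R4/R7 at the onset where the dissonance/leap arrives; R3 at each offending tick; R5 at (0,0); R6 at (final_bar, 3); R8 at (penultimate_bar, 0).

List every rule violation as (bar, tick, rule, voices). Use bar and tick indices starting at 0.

bar 0: v0=E3 v1=E4 downbeat P8
bar 1: v0=D3 v1=A3 downbeat P5
bar 2: v0=E3 v1=G3 downbeat m3
bar 3: v0=C3 v1=A3 downbeat M6
bar 4: v0=D3 v1=B3 downbeat M6
bar 5: v0=C3 v1=B3 downbeat M7
bar 6: v0=D3 v1=A3 downbeat P5
bar 7: v0=B2 v1=D3 downbeat m3
bar 8: v0=F3 v1=D4 downbeat M6
bar 9: v0=E3 v1=E4 downbeat P8
  -> R2 @ bar 1 tick 0 v(0, 1): E3/E4 P8 -> D3/A3 P5 similar
  -> R4 @ bar 5 tick 0 v(0, 1): C3/B3 M7 untreated
  -> R7 @ bar 8 tick 0 v(0,): B2->F3 leap 6st

(1, 0, R2, (0, 1))
(5, 0, R4, (0, 1))
(8, 0, R7, (0,))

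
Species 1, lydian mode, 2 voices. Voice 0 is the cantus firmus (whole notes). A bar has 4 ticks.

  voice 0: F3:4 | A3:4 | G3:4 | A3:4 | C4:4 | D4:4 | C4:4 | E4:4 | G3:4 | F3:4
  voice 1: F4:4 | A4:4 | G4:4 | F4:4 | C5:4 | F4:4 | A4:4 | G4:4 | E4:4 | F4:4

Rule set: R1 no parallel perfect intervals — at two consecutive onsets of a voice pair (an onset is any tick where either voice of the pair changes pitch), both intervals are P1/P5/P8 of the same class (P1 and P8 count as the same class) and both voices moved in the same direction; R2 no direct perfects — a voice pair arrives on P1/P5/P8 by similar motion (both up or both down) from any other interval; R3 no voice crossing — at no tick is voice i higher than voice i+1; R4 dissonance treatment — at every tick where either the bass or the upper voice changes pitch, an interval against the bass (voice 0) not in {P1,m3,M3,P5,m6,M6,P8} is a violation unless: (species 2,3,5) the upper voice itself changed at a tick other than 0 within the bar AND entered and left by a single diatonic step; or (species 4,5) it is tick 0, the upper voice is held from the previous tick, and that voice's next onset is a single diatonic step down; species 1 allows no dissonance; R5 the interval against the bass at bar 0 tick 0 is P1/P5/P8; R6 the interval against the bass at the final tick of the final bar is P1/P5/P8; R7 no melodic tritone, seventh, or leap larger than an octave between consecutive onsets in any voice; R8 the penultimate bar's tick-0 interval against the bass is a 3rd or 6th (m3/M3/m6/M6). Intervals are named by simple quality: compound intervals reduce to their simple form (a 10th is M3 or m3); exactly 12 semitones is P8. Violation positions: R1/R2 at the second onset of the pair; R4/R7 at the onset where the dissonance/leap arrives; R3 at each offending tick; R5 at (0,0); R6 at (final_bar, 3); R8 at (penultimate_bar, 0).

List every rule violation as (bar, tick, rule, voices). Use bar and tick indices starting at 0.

bar 0: v0=F3 v1=F4 downbeat P8
bar 1: v0=A3 v1=A4 downbeat P8
bar 2: v0=G3 v1=G4 downbeat P8
bar 3: v0=A3 v1=F4 downbeat m6
bar 4: v0=C4 v1=C5 downbeat P8
bar 5: v0=D4 v1=F4 downbeat m3
bar 6: v0=C4 v1=A4 downbeat M6
bar 7: v0=E4 v1=G4 downbeat m3
bar 8: v0=G3 v1=E4 downbeat M6
bar 9: v0=F3 v1=F4 downbeat P8
  -> R1 @ bar 1 tick 0 v(0, 1): F3/F4 P8 -> A3/A4 P8 similar
  -> R1 @ bar 2 tick 0 v(0, 1): A3/A4 P8 -> G3/G4 P8 similar
  -> R2 @ bar 4 tick 0 v(0, 1): A3/F4 m6 -> C4/C5 P8 similar

(1, 0, R1, (0, 1))
(2, 0, R1, (0, 1))
(4, 0, R2, (0, 1))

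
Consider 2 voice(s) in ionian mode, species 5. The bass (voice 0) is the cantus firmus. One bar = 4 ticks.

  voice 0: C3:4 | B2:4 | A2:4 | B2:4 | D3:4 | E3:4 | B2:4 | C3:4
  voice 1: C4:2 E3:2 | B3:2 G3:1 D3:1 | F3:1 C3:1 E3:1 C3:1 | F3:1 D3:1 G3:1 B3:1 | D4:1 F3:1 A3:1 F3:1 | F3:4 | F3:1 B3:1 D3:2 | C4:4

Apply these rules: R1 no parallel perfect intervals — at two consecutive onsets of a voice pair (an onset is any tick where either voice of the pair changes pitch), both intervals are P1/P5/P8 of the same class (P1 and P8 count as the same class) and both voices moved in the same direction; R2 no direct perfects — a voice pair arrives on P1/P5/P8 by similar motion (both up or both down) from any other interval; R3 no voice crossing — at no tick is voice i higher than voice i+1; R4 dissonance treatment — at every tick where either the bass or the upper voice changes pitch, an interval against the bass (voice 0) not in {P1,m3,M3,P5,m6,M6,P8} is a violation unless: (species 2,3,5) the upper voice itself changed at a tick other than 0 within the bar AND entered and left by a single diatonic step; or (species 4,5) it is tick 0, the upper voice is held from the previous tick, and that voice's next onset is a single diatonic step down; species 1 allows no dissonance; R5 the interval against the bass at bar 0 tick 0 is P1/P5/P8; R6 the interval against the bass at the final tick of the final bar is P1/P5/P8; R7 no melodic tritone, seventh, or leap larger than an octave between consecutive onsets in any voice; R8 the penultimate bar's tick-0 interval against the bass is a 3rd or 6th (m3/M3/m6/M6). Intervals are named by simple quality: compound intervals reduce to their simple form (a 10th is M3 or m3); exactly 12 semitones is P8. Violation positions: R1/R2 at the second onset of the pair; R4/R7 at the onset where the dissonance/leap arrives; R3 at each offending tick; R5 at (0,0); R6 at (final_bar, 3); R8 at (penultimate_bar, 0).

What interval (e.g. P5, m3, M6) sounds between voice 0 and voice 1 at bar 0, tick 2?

voice 0=C3 voice 1=E3 -> M3

M3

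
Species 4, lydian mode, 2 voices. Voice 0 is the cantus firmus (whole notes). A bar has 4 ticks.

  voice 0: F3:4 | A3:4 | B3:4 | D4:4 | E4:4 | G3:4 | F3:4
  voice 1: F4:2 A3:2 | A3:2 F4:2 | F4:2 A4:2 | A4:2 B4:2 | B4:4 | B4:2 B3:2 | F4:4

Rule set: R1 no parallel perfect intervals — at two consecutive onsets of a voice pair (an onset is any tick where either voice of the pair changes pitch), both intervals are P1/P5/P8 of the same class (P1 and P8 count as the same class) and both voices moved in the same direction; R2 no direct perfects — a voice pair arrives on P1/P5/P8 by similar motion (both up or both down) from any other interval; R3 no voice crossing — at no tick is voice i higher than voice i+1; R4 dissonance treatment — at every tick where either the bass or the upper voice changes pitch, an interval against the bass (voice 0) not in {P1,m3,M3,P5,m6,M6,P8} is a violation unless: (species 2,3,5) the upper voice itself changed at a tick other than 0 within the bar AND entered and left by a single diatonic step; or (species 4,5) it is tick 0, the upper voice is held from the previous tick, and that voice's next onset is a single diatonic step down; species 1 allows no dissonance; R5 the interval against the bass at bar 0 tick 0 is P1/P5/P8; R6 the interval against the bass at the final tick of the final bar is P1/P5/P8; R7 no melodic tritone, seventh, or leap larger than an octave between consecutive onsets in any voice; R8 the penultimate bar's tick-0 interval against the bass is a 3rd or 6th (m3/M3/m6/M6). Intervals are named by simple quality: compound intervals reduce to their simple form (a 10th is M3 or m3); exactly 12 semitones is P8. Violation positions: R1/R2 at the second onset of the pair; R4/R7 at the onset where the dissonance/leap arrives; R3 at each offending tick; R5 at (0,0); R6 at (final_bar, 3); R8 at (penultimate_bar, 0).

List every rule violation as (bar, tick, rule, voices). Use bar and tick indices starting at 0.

bar 0: v0=F3 v1=F4 downbeat P8
bar 1: v0=A3 v1=A3 downbeat P1
bar 2: v0=B3 v1=F4 downbeat TT
bar 3: v0=D4 v1=A4 downbeat P5
bar 4: v0=E4 v1=B4 downbeat P5
bar 5: v0=G3 v1=B4 downbeat M3
bar 6: v0=F3 v1=F4 downbeat P8
  -> R4 @ bar 2 tick 0 v(0, 1): B3/F4 TT untreated
  -> R4 @ bar 2 tick 2 v(0, 1): B3/A4 m7 untreated
  -> R7 @ bar 6 tick 0 v(1,): B3->F4 leap 6st

(2, 0, R4, (0, 1))
(2, 2, R4, (0, 1))
(6, 0, R7, (1,))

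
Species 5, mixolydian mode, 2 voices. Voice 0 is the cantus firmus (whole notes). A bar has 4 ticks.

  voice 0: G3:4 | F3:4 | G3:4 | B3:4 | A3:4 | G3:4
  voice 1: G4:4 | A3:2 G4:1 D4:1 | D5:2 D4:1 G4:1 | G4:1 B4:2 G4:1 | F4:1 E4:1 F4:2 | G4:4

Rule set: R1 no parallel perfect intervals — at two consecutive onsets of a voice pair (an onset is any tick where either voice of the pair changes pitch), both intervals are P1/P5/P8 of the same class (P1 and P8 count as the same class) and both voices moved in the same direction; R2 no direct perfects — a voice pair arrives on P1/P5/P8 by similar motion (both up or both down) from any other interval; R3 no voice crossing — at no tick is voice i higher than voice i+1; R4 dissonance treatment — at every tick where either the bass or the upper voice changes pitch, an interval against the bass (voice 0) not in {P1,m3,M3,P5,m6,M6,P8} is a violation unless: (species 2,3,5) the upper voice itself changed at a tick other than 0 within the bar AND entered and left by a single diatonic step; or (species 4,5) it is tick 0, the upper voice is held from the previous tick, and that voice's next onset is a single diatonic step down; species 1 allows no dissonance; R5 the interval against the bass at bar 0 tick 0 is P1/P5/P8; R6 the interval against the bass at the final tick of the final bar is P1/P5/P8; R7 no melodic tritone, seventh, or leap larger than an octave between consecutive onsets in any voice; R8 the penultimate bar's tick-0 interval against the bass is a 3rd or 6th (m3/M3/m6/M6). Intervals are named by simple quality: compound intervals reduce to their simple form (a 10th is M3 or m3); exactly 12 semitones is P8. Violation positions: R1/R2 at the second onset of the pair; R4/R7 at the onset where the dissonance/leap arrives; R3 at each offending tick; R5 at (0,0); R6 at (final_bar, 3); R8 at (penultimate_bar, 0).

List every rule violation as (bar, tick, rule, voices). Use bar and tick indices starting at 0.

bar 0: v0=G3 v1=G4 downbeat P8
bar 1: v0=F3 v1=A3 downbeat M3
bar 2: v0=G3 v1=D5 downbeat P5
bar 3: v0=B3 v1=G4 downbeat m6
bar 4: v0=A3 v1=F4 downbeat m6
bar 5: v0=G3 v1=G4 downbeat P8
  -> R7 @ bar 1 tick 0 v(1,): G4->A3 leap 10st
  -> R4 @ bar 1 tick 2 v(0, 1): F3/G4 M2 untreated
  -> R7 @ bar 1 tick 2 v(1,): A3->G4 leap 10st
  -> R2 @ bar 2 tick 0 v(0, 1): F3/D4 M6 -> G3/D5 P5 similar

(1, 0, R7, (1,))
(1, 2, R4, (0, 1))
(1, 2, R7, (1,))
(2, 0, R2, (0, 1))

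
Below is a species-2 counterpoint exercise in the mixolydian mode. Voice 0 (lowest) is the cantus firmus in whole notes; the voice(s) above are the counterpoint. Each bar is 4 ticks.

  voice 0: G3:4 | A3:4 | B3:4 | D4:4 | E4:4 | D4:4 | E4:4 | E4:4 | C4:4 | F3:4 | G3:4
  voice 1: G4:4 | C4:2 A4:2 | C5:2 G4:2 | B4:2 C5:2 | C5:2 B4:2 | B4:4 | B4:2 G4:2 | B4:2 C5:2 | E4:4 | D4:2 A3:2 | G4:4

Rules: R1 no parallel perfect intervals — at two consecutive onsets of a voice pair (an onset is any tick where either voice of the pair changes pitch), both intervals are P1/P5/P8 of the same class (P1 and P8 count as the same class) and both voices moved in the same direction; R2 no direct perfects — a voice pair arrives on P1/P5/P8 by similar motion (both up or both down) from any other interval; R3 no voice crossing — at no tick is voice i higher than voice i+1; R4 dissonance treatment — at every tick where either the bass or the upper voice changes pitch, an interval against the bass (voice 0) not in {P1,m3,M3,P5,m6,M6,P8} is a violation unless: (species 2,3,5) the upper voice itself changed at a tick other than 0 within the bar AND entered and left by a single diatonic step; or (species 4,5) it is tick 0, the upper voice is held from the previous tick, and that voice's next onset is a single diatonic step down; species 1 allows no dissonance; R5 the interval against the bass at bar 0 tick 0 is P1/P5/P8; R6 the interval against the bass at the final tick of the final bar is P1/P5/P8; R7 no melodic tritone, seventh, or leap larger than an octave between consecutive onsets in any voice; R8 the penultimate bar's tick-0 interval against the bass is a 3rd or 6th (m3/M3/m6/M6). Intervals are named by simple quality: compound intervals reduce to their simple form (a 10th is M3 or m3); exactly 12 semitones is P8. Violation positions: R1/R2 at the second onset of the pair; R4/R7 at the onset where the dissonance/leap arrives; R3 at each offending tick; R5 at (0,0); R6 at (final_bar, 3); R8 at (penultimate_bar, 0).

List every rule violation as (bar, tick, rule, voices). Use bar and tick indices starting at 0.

(2, 0, R4, (0, 1))
(10, 0, R2, (0, 1))
(10, 0, R7, (1,))

bar 0: v0=G3 v1=G4 downbeat P8
bar 1: v0=A3 v1=C4 downbeat m3
bar 2: v0=B3 v1=C5 downbeat m2
bar 3: v0=D4 v1=B4 downbeat M6
bar 4: v0=E4 v1=C5 downbeat m6
bar 5: v0=D4 v1=B4 downbeat M6
bar 6: v0=E4 v1=B4 downbeat P5
bar 7: v0=E4 v1=B4 downbeat P5
bar 8: v0=C4 v1=E4 downbeat M3
bar 9: v0=F3 v1=D4 downbeat M6
bar 10: v0=G3 v1=G4 downbeat P8
  -> R4 @ bar 2 tick 0 v(0, 1): B3/C5 m2 untreated
  -> R2 @ bar 10 tick 0 v(0, 1): F3/A3 M3 -> G3/G4 P8 similar
  -> R7 @ bar 10 tick 0 v(1,): A3->G4 leap 10st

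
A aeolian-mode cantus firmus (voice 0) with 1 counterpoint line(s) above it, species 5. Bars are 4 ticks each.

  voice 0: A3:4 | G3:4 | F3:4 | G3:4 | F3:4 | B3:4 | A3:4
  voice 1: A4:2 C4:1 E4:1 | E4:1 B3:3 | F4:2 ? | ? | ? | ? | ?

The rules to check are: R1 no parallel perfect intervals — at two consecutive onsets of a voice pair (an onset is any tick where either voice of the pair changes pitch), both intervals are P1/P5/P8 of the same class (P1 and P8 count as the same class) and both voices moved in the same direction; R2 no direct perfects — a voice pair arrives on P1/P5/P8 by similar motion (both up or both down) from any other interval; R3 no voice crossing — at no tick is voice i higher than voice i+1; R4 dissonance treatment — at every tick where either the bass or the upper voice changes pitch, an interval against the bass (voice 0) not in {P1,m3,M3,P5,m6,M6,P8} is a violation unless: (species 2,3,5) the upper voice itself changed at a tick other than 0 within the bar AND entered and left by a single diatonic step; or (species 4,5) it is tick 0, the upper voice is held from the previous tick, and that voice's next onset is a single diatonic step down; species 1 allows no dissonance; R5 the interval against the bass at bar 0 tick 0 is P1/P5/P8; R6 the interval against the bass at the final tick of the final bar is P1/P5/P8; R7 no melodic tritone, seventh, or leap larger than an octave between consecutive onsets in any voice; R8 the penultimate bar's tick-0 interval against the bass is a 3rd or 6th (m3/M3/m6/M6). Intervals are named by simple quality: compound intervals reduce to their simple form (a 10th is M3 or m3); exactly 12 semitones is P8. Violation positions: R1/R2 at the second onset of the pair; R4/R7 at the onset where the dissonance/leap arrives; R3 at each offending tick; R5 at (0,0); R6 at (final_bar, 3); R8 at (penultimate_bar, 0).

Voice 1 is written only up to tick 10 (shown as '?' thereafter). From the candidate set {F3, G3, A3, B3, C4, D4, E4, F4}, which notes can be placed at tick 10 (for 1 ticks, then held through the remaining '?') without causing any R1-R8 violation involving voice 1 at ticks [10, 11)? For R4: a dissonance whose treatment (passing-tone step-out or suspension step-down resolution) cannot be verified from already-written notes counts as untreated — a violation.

{A3, C4, D4, F3, F4}

F3: legal
G3: violates R4,R7
A3: legal
B3: violates R4,R7
C4: legal
D4: legal
E4: violates R4
F4: legal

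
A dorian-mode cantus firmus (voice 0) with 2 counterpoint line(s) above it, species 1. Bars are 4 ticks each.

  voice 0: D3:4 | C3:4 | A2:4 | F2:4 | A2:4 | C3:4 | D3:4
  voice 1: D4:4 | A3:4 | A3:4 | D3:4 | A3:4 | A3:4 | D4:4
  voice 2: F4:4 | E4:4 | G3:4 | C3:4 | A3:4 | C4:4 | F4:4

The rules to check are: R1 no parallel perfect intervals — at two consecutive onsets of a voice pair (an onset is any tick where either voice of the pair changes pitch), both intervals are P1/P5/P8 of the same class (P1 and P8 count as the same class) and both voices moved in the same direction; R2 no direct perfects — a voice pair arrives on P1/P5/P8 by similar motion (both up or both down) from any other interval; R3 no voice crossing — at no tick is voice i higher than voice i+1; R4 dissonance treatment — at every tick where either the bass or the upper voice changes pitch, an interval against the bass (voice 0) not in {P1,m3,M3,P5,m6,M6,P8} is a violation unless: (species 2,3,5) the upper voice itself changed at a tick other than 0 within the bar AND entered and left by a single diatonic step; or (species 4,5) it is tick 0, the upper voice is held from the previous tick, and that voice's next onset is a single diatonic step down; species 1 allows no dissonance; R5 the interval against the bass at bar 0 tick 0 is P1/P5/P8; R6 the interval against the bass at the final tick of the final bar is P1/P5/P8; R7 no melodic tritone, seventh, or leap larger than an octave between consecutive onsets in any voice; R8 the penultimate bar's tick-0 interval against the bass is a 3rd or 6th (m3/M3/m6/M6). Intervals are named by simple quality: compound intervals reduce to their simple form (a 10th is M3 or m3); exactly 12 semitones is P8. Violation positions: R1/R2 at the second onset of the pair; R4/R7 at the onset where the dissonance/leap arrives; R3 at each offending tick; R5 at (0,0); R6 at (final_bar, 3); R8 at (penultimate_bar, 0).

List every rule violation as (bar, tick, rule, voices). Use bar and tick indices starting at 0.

(0, 0, R5, (0, 2))
(1, 0, R2, (1, 2))
(2, 0, R3, (1, 2))
(2, 0, R4, (0, 2))
(2, 1, R3, (1, 2))
(2, 2, R3, (1, 2))
(2, 3, R3, (1, 2))
(3, 0, R2, (0, 2))
(3, 0, R3, (1, 2))
(3, 1, R3, (1, 2))
(3, 2, R3, (1, 2))
(3, 3, R3, (1, 2))
(4, 0, R2, (0, 1))
(4, 0, R2, (0, 2))
(4, 0, R2, (1, 2))
(5, 0, R1, (0, 2))
(5, 0, R8, (0, 2))
(6, 0, R2, (0, 1))
(6, 3, R6, (0, 2))

bar 0: v0=D3 v1=D4 v2=F4 downbeat m3
bar 1: v0=C3 v1=A3 v2=E4 downbeat M3
bar 2: v0=A2 v1=A3 v2=G3 downbeat m7
bar 3: v0=F2 v1=D3 v2=C3 downbeat P5
bar 4: v0=A2 v1=A3 v2=A3 downbeat P8
bar 5: v0=C3 v1=A3 v2=C4 downbeat P8
bar 6: v0=D3 v1=D4 v2=F4 downbeat m3
  -> R5 @ bar 0 tick 0 v(0, 2): opens on m3
  -> R2 @ bar 1 tick 0 v(1, 2): D4/F4 m3 -> A3/E4 P5 similar
  -> R3 @ bar 2 tick 0 v(1, 2): A3 above G3
  -> R4 @ bar 2 tick 0 v(0, 2): A2/G3 m7 untreated
  -> R3 @ bar 2 tick 1 v(1, 2): A3 above G3
  -> R3 @ bar 2 tick 2 v(1, 2): A3 above G3
  -> R3 @ bar 2 tick 3 v(1, 2): A3 above G3
  -> R2 @ bar 3 tick 0 v(0, 2): A2/G3 m7 -> F2/C3 P5 similar
  -> R3 @ bar 3 tick 0 v(1, 2): D3 above C3
  -> R3 @ bar 3 tick 1 v(1, 2): D3 above C3
  -> R3 @ bar 3 tick 2 v(1, 2): D3 above C3
  -> R3 @ bar 3 tick 3 v(1, 2): D3 above C3
  -> R2 @ bar 4 tick 0 v(0, 1): F2/D3 M6 -> A2/A3 P8 similar
  -> R2 @ bar 4 tick 0 v(0, 2): F2/C3 P5 -> A2/A3 P8 similar
  -> R2 @ bar 4 tick 0 v(1, 2): D3/C3 M2 -> A3/A3 P1 similar
  -> R1 @ bar 5 tick 0 v(0, 2): A2/A3 P8 -> C3/C4 P8 similar
  -> R8 @ bar 5 tick 0 v(0, 2): penult P8 not 3rd/6th
  -> R2 @ bar 6 tick 0 v(0, 1): C3/A3 M6 -> D3/D4 P8 similar
  -> R6 @ bar 6 tick 3 v(0, 2): closes on m3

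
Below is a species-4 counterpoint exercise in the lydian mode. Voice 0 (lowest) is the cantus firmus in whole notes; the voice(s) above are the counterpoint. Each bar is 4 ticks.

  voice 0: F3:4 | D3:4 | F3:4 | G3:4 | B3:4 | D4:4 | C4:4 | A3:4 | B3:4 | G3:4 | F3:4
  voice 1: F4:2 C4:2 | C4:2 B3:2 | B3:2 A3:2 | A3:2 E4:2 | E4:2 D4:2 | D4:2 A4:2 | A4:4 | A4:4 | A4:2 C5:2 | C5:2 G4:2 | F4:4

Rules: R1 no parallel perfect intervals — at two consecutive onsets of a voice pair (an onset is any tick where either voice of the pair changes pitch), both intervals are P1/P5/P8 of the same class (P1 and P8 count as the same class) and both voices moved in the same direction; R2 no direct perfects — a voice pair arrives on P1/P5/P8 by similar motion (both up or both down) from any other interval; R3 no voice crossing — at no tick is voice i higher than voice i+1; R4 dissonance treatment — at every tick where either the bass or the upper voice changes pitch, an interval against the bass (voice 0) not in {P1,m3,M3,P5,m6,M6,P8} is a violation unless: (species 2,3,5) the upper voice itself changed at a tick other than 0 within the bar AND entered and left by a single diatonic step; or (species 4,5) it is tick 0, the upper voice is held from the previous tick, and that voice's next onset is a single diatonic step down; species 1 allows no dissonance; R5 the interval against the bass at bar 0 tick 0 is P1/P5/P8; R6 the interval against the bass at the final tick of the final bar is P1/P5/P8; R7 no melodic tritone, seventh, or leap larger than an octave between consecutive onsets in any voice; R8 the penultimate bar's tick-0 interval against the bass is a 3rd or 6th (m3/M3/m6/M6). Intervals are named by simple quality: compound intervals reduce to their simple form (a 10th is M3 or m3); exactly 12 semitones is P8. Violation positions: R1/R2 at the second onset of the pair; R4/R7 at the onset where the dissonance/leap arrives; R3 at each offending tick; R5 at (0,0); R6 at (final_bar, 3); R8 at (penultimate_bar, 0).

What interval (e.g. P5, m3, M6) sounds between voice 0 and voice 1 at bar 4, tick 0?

P4

voice 0=B3 voice 1=E4 -> P4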